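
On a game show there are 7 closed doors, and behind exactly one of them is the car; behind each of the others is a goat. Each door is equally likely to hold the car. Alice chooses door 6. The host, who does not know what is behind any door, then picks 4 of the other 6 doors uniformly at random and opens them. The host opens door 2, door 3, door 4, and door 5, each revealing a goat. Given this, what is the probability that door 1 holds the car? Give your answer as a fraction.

1/3

Condition on the true location of the car.
If it is behind any of doors 1, 6, and 7 (prior 1/7 each): the host picks exactly this set with probability 1/15 regardless, and none is the prize; weight (1/7)·(1/15) = 1/105 each.
If it is behind any of doors 2, 3, 4, and 5 (prior 1/7 each): that door was opened and seen not to hold the prize — ruled out; weight (1/7)·0 = 0 each.
The weights sum to 1/35.
So P(the car behind door 1 | the host opened door 2, door 3, door 4, and door 5) = (1/105) / (1/35) = 1/3.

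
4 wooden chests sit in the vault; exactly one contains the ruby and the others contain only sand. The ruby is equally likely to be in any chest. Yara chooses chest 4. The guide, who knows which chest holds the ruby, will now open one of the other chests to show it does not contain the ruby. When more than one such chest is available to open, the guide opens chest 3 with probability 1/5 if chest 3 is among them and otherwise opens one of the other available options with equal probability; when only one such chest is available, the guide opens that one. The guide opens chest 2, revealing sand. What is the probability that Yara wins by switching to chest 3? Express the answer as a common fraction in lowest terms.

5/17

Consider each possible location of the ruby in turn.
If it is in chest 1 (prior 1/4): chest 3 is available but not opened, probability 4/5; weight (1/4)·(4/5) = 1/5.
If it is in chest 2 (prior 1/4): the guide opened chest 2, so this case is ruled out; weight (1/4)·0 = 0.
If it is in chest 3 (prior 1/4): chest 3 holds the prize so is unavailable; the guide chooses uniformly among the 2 others, probability 1/2; weight (1/4)·(1/2) = 1/8.
If it is in chest 4 (prior 1/4): chest 3 is available but not opened; chest 2 gets probability (1 − 1/5)/2 = 2/5; weight (1/4)·(2/5) = 1/10.
The weights sum to 17/40.
So P(the ruby in chest 3 | the guide opened chest 2) = (1/8) / (17/40) = 5/17.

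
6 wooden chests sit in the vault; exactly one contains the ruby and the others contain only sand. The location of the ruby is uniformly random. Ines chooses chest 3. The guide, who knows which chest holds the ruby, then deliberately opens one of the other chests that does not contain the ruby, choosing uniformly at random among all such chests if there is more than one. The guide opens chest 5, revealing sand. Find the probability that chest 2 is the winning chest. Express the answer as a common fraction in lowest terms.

Consider each possible location of the ruby in turn.
If it is in any of chests 1, 2, 4, and 6 (prior 1/6 each): the guide has 4 equally likely choices, so probability 1/4; weight (1/6)·(1/4) = 1/24 each.
If it is in chest 3 (prior 1/6): the guide has 5 equally likely choices, so probability 1/5; weight (1/6)·(1/5) = 1/30.
If it is in chest 5 (prior 1/6): the guide opened chest 5, so this case is ruled out; weight (1/6)·0 = 0.
The weights sum to 1/5.
So P(the ruby in chest 2 | the guide opened chest 5) = (1/24) / (1/5) = 5/24.

5/24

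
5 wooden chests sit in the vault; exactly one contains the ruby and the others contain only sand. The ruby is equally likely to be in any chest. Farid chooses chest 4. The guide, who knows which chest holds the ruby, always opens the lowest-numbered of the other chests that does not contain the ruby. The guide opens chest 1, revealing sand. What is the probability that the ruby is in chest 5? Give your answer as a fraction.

Condition on the true location of the ruby.
If it is in chest 1 (prior 1/5): the guide opened chest 1, so this case is ruled out; weight (1/5)·0 = 0.
If it is in any of chests 2, 3, 4, and 5 (prior 1/5 each): chest 1 is the lowest-numbered option available, probability 1; weight (1/5)·1 = 1/5 each.
The weights sum to 4/5.
So P(the ruby in chest 5 | the guide opened chest 1) = (1/5) / (4/5) = 1/4.

1/4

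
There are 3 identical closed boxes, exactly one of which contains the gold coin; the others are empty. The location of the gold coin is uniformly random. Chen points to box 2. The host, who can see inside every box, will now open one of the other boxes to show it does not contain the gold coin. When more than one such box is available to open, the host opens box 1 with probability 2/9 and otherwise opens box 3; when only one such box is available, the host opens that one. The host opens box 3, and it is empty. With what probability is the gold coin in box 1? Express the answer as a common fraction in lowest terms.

9/16

Apply Bayes' rule, conditioning on where the gold coin actually is.
If it is in box 1 (prior 1/3): only box 3 is available, probability 1; weight (1/3)·1 = 1/3.
If it is in box 2 (prior 1/3): box 1 is available but not opened, probability 7/9; weight (1/3)·(7/9) = 7/27.
If it is in box 3 (prior 1/3): the host opened box 3, so this case is ruled out; weight (1/3)·0 = 0.
The weights sum to 16/27.
So P(the gold coin in box 1 | the host opened box 3) = (1/3) / (16/27) = 9/16.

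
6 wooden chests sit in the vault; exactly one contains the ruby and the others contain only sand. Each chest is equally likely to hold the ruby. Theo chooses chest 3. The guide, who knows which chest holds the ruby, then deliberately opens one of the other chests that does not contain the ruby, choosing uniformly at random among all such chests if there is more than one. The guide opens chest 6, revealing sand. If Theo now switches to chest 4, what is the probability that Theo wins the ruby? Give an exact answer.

Condition on the true location of the ruby.
If it is in any of chests 1, 2, 4, and 5 (prior 1/6 each): the guide has 4 equally likely choices, so probability 1/4; weight (1/6)·(1/4) = 1/24 each.
If it is in chest 3 (prior 1/6): the guide has 5 equally likely choices, so probability 1/5; weight (1/6)·(1/5) = 1/30.
If it is in chest 6 (prior 1/6): the guide opened chest 6, so this case is ruled out; weight (1/6)·0 = 0.
The weights sum to 1/5.
So P(the ruby in chest 4 | the guide opened chest 6) = (1/24) / (1/5) = 5/24.

5/24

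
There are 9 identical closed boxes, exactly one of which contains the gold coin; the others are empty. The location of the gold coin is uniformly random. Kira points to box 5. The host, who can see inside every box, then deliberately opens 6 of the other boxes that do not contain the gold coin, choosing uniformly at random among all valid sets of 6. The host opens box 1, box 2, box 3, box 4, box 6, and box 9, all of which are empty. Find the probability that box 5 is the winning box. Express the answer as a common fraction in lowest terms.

1/9

Consider each possible location of the gold coin in turn.
If it is in any of boxes 1, 2, 3, 4, 6, and 9 (prior 1/9 each): that box was opened and seen not to hold the prize — ruled out; weight (1/9)·0 = 0 each.
If it is in box 5 (prior 1/9): the host has 28 equally likely choices, so probability 1/28; weight (1/9)·(1/28) = 1/252.
If it is in either of boxes 7 and 8 (prior 1/9 each): the host has 7 equally likely choices, so probability 1/7; weight (1/9)·(1/7) = 1/63 each.
The weights sum to 1/28.
So P(the gold coin in box 5 | the host opened box 1, box 2, box 3, box 4, box 6, and box 9) = (1/252) / (1/28) = 1/9.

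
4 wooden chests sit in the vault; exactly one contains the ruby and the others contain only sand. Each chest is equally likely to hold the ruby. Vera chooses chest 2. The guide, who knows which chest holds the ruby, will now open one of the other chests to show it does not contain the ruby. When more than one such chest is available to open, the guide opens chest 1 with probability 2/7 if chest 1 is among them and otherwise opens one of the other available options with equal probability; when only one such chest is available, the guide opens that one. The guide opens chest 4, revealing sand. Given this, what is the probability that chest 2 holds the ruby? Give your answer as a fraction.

Apply Bayes' rule, conditioning on where the ruby actually is.
If it is in chest 1 (prior 1/4): chest 1 holds the prize so is unavailable; the guide chooses uniformly among the 2 others, probability 1/2; weight (1/4)·(1/2) = 1/8.
If it is in chest 2 (prior 1/4): chest 1 is available but not opened; chest 4 gets probability (1 − 2/7)/2 = 5/14; weight (1/4)·(5/14) = 5/56.
If it is in chest 3 (prior 1/4): chest 1 is available but not opened, probability 5/7; weight (1/4)·(5/7) = 5/28.
If it is in chest 4 (prior 1/4): the guide opened chest 4, so this case is ruled out; weight (1/4)·0 = 0.
The weights sum to 11/28.
So P(the ruby in chest 2 | the guide opened chest 4) = (5/56) / (11/28) = 5/22.

5/22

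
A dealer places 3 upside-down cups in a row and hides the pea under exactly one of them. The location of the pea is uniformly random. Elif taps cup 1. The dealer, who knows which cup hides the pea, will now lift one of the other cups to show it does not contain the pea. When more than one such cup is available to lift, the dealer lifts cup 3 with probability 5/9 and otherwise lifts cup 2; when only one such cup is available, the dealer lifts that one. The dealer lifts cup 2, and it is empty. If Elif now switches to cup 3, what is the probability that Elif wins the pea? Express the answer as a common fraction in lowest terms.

9/13

Consider each possible location of the pea in turn.
If it is under cup 1 (prior 1/3): cup 3 is available but not opened, probability 4/9; weight (1/3)·(4/9) = 4/27.
If it is under cup 2 (prior 1/3): the dealer opened cup 2, so this case is ruled out; weight (1/3)·0 = 0.
If it is under cup 3 (prior 1/3): only cup 2 is available, probability 1; weight (1/3)·1 = 1/3.
The weights sum to 13/27.
So P(the pea under cup 3 | the dealer opened cup 2) = (1/3) / (13/27) = 9/13.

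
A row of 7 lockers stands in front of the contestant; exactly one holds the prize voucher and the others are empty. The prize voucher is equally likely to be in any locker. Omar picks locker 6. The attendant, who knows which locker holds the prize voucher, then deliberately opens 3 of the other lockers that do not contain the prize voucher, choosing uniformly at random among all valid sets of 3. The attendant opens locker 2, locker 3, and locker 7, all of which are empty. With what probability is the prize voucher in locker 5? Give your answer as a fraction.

Apply Bayes' rule, conditioning on where the prize voucher actually is.
If it is in any of lockers 1, 4, and 5 (prior 1/7 each): the attendant has 10 equally likely choices, so probability 1/10; weight (1/7)·(1/10) = 1/70 each.
If it is in any of lockers 2, 3, and 7 (prior 1/7 each): that locker was opened and seen not to hold the prize — ruled out; weight (1/7)·0 = 0 each.
If it is in locker 6 (prior 1/7): the attendant has 20 equally likely choices, so probability 1/20; weight (1/7)·(1/20) = 1/140.
The weights sum to 1/20.
So P(the prize voucher in locker 5 | the attendant opened locker 2, locker 3, and locker 7) = (1/70) / (1/20) = 2/7.

2/7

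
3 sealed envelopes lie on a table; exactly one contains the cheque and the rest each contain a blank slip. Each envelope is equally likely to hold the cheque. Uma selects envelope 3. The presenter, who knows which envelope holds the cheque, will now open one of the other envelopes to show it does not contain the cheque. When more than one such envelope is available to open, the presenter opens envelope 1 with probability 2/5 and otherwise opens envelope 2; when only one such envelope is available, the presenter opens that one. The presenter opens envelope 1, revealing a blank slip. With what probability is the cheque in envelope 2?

5/7

Consider each possible location of the cheque in turn.
If it is in envelope 1 (prior 1/3): the presenter opened envelope 1, so this case is ruled out; weight (1/3)·0 = 0.
If it is in envelope 2 (prior 1/3): only envelope 1 is available, probability 1; weight (1/3)·1 = 1/3.
If it is in envelope 3 (prior 1/3): envelope 1 is available, opened with probability 2/5; weight (1/3)·(2/5) = 2/15.
The weights sum to 7/15.
So P(the cheque in envelope 2 | the presenter opened envelope 1) = (1/3) / (7/15) = 5/7.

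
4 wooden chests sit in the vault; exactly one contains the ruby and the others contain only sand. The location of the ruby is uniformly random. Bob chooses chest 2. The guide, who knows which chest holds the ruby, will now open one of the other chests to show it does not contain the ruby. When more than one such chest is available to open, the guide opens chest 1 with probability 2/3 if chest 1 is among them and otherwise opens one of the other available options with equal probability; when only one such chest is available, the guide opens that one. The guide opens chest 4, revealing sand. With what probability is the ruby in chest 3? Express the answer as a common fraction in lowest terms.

1/3

Apply Bayes' rule, conditioning on where the ruby actually is.
If it is in chest 1 (prior 1/4): chest 1 holds the prize so is unavailable; the guide chooses uniformly among the 2 others, probability 1/2; weight (1/4)·(1/2) = 1/8.
If it is in chest 2 (prior 1/4): chest 1 is available but not opened; chest 4 gets probability (1 − 2/3)/2 = 1/6; weight (1/4)·(1/6) = 1/24.
If it is in chest 3 (prior 1/4): chest 1 is available but not opened, probability 1/3; weight (1/4)·(1/3) = 1/12.
If it is in chest 4 (prior 1/4): the guide opened chest 4, so this case is ruled out; weight (1/4)·0 = 0.
The weights sum to 1/4.
So P(the ruby in chest 3 | the guide opened chest 4) = (1/12) / (1/4) = 1/3.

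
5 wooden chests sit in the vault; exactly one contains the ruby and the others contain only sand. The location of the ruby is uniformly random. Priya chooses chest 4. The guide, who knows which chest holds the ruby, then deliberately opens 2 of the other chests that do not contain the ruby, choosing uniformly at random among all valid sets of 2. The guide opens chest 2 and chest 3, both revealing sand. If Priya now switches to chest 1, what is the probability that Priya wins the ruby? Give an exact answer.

2/5

Apply Bayes' rule, conditioning on where the ruby actually is.
If it is in either of chests 1 and 5 (prior 1/5 each): the guide has 3 equally likely choices, so probability 1/3; weight (1/5)·(1/3) = 1/15 each.
If it is in either of chests 2 and 3 (prior 1/5 each): that chest was opened and seen not to hold the prize — ruled out; weight (1/5)·0 = 0 each.
If it is in chest 4 (prior 1/5): the guide has 6 equally likely choices, so probability 1/6; weight (1/5)·(1/6) = 1/30.
The weights sum to 1/6.
So P(the ruby in chest 1 | the guide opened chest 2 and chest 3) = (1/15) / (1/6) = 2/5.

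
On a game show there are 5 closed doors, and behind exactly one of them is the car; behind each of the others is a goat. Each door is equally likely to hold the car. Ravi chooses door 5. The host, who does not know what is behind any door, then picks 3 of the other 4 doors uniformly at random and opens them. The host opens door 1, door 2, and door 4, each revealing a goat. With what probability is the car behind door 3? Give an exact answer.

Consider each possible location of the car in turn.
If it is behind any of doors 1, 2, and 4 (prior 1/5 each): that door was opened and seen not to hold the prize — ruled out; weight (1/5)·0 = 0 each.
If it is behind either of doors 3 and 5 (prior 1/5 each): the host picks exactly this set with probability 1/4 regardless, and none is the prize; weight (1/5)·(1/4) = 1/20 each.
The weights sum to 1/10.
So P(the car behind door 3 | the host opened door 1, door 2, and door 4) = (1/20) / (1/10) = 1/2.

1/2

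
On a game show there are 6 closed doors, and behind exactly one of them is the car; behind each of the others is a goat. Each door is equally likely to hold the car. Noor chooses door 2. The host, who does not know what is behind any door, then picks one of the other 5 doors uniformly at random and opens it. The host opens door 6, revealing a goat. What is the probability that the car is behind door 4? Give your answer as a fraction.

Consider each possible location of the car in turn.
If it is behind any of doors 1, 2, 3, 4, and 5 (prior 1/6 each): the host picks door 6 with probability 1/5 regardless, and it is not the prize; weight (1/6)·(1/5) = 1/30 each.
If it is behind door 6 (prior 1/6): the host opened door 6, so this case is ruled out; weight (1/6)·0 = 0.
The weights sum to 1/6.
So P(the car behind door 4 | the host opened door 6) = (1/30) / (1/6) = 1/5.

1/5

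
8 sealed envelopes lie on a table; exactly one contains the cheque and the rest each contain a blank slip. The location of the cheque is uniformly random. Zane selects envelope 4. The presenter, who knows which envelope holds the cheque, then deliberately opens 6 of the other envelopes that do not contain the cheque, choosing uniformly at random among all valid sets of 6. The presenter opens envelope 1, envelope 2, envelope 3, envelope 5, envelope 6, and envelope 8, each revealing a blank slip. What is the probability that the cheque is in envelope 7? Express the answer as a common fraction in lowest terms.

Apply Bayes' rule, conditioning on where the cheque actually is.
If it is in any of envelopes 1, 2, 3, 5, 6, and 8 (prior 1/8 each): that envelope was opened and seen not to hold the prize — ruled out; weight (1/8)·0 = 0 each.
If it is in envelope 4 (prior 1/8): the presenter has 7 equally likely choices, so probability 1/7; weight (1/8)·(1/7) = 1/56.
If it is in envelope 7 (prior 1/8): the presenter has no choice, probability 1; weight (1/8)·1 = 1/8.
The weights sum to 1/7.
So P(the cheque in envelope 7 | the presenter opened envelope 1, envelope 2, envelope 3, envelope 5, envelope 6, and envelope 8) = (1/8) / (1/7) = 7/8.

7/8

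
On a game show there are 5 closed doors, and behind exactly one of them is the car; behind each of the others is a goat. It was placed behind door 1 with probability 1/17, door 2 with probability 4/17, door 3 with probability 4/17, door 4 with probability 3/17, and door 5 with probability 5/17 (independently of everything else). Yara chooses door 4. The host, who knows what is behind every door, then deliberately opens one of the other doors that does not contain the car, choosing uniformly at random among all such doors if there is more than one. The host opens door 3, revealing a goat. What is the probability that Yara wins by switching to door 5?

20/49

Consider each possible location of the car in turn.
If it is behind door 1 (prior 1/17): the host has 3 equally likely choices, so probability 1/3; weight (1/17)·(1/3) = 1/51.
If it is behind door 2 (prior 4/17): the host has 3 equally likely choices, so probability 1/3; weight (4/17)·(1/3) = 4/51.
If it is behind door 3 (prior 4/17): the host opened door 3, so this case is ruled out; weight (4/17)·0 = 0.
If it is behind door 4 (prior 3/17): the host has 4 equally likely choices, so probability 1/4; weight (3/17)·(1/4) = 3/68.
If it is behind door 5 (prior 5/17): the host has 3 equally likely choices, so probability 1/3; weight (5/17)·(1/3) = 5/51.
The weights sum to 49/204.
So P(the car behind door 5 | the host opened door 3) = (5/51) / (49/204) = 20/49.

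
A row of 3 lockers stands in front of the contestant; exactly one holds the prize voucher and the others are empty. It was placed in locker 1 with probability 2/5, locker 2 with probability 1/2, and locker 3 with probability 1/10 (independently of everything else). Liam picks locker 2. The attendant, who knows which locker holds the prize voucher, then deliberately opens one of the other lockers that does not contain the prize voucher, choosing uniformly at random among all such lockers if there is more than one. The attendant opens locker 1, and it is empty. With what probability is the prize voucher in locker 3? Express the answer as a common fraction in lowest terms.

2/7

Apply Bayes' rule, conditioning on where the prize voucher actually is.
If it is in locker 1 (prior 2/5): the attendant opened locker 1, so this case is ruled out; weight (2/5)·0 = 0.
If it is in locker 2 (prior 1/2): the attendant has 2 equally likely choices, so probability 1/2; weight (1/2)·(1/2) = 1/4.
If it is in locker 3 (prior 1/10): the attendant has no choice, probability 1; weight (1/10)·1 = 1/10.
The weights sum to 7/20.
So P(the prize voucher in locker 3 | the attendant opened locker 1) = (1/10) / (7/20) = 2/7.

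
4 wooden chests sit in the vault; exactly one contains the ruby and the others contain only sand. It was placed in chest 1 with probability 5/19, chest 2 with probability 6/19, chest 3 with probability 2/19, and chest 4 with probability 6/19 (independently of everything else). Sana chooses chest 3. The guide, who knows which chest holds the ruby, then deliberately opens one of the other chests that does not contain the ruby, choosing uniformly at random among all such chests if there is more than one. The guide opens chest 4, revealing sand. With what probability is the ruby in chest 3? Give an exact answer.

4/37

Condition on the true location of the ruby.
If it is in chest 1 (prior 5/19): the guide has 2 equally likely choices, so probability 1/2; weight (5/19)·(1/2) = 5/38.
If it is in chest 2 (prior 6/19): the guide has 2 equally likely choices, so probability 1/2; weight (6/19)·(1/2) = 3/19.
If it is in chest 3 (prior 2/19): the guide has 3 equally likely choices, so probability 1/3; weight (2/19)·(1/3) = 2/57.
If it is in chest 4 (prior 6/19): the guide opened chest 4, so this case is ruled out; weight (6/19)·0 = 0.
The weights sum to 37/114.
So P(the ruby in chest 3 | the guide opened chest 4) = (2/57) / (37/114) = 4/37.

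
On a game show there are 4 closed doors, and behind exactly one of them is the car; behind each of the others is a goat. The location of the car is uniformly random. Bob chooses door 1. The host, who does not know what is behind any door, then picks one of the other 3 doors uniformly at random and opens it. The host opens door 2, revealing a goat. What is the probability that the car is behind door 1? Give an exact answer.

Because the host chose which door to open without knowing where the car is, the choice is independent of the prize location. Learning that door 2 does not hold the car simply rules out that one location and leaves the remaining 3 doors still equally likely by symmetry.
So P(the car behind door 1) = 1/3.

1/3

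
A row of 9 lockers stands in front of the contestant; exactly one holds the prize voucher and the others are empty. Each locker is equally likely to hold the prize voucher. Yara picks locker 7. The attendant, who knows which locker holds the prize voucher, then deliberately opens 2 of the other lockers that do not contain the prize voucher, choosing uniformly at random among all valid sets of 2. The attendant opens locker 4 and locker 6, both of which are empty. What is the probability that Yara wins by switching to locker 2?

Apply Bayes' rule, conditioning on where the prize voucher actually is.
If it is in any of lockers 1, 2, 3, 5, 8, and 9 (prior 1/9 each): the attendant has 21 equally likely choices, so probability 1/21; weight (1/9)·(1/21) = 1/189 each.
If it is in either of lockers 4 and 6 (prior 1/9 each): that locker was opened and seen not to hold the prize — ruled out; weight (1/9)·0 = 0 each.
If it is in locker 7 (prior 1/9): the attendant has 28 equally likely choices, so probability 1/28; weight (1/9)·(1/28) = 1/252.
The weights sum to 1/28.
So P(the prize voucher in locker 2 | the attendant opened locker 4 and locker 6) = (1/189) / (1/28) = 4/27.

4/27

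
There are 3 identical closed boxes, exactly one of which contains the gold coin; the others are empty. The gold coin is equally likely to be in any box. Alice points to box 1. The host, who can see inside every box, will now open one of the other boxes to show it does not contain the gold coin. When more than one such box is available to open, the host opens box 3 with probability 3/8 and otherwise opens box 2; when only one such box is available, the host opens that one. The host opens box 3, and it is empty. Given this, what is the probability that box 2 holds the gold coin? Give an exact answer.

Consider each possible location of the gold coin in turn.
If it is in box 1 (prior 1/3): box 3 is available, opened with probability 3/8; weight (1/3)·(3/8) = 1/8.
If it is in box 2 (prior 1/3): only box 3 is available, probability 1; weight (1/3)·1 = 1/3.
If it is in box 3 (prior 1/3): the host opened box 3, so this case is ruled out; weight (1/3)·0 = 0.
The weights sum to 11/24.
So P(the gold coin in box 2 | the host opened box 3) = (1/3) / (11/24) = 8/11.

8/11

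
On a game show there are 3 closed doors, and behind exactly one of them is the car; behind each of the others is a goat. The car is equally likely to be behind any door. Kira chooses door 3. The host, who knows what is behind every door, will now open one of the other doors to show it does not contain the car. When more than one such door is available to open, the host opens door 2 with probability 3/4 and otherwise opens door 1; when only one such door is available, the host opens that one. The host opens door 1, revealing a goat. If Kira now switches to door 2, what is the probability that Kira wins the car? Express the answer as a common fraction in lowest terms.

Condition on the true location of the car.
If it is behind door 1 (prior 1/3): the host opened door 1, so this case is ruled out; weight (1/3)·0 = 0.
If it is behind door 2 (prior 1/3): only door 1 is available, probability 1; weight (1/3)·1 = 1/3.
If it is behind door 3 (prior 1/3): door 2 is available but not opened, probability 1/4; weight (1/3)·(1/4) = 1/12.
The weights sum to 5/12.
So P(the car behind door 2 | the host opened door 1) = (1/3) / (5/12) = 4/5.

4/5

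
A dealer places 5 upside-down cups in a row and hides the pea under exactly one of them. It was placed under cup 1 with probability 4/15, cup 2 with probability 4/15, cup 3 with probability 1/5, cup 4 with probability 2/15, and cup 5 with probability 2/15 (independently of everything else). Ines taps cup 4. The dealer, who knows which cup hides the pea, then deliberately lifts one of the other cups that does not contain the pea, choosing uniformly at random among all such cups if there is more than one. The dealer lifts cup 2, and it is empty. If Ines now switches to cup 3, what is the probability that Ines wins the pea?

Condition on the true location of the pea.
If it is under cup 1 (prior 4/15): the dealer has 3 equally likely choices, so probability 1/3; weight (4/15)·(1/3) = 4/45.
If it is under cup 2 (prior 4/15): the dealer opened cup 2, so this case is ruled out; weight (4/15)·0 = 0.
If it is under cup 3 (prior 1/5): the dealer has 3 equally likely choices, so probability 1/3; weight (1/5)·(1/3) = 1/15.
If it is under cup 4 (prior 2/15): the dealer has 4 equally likely choices, so probability 1/4; weight (2/15)·(1/4) = 1/30.
If it is under cup 5 (prior 2/15): the dealer has 3 equally likely choices, so probability 1/3; weight (2/15)·(1/3) = 2/45.
The weights sum to 7/30.
So P(the pea under cup 3 | the dealer opened cup 2) = (1/15) / (7/30) = 2/7.

2/7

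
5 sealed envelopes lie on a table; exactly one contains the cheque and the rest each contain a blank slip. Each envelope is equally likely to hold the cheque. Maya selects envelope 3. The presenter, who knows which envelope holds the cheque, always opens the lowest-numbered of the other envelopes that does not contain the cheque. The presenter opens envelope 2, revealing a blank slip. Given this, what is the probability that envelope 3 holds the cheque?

Consider each possible location of the cheque in turn.
If it is in envelope 1 (prior 1/5): envelope 2 is the lowest-numbered option available, probability 1; weight (1/5)·1 = 1/5.
If it is in envelope 2 (prior 1/5): the presenter opened envelope 2, so this case is ruled out; weight (1/5)·0 = 0.
If it is in any of envelopes 3, 4, and 5 (prior 1/5 each): the presenter would have opened envelope 1 instead, probability 0; weight (1/5)·0 = 0 each.
The weights sum to 1/5.
So P(the cheque in envelope 3 | the presenter opened envelope 2) = 0 / (1/5) = 0.

0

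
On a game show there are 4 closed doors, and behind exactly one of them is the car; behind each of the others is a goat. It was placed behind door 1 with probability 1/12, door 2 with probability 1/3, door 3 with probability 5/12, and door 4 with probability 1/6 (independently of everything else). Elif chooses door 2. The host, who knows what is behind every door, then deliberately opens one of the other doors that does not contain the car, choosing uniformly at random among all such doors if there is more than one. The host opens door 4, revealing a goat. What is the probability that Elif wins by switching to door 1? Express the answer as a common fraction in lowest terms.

Condition on the true location of the car.
If it is behind door 1 (prior 1/12): the host has 2 equally likely choices, so probability 1/2; weight (1/12)·(1/2) = 1/24.
If it is behind door 2 (prior 1/3): the host has 3 equally likely choices, so probability 1/3; weight (1/3)·(1/3) = 1/9.
If it is behind door 3 (prior 5/12): the host has 2 equally likely choices, so probability 1/2; weight (5/12)·(1/2) = 5/24.
If it is behind door 4 (prior 1/6): the host opened door 4, so this case is ruled out; weight (1/6)·0 = 0.
The weights sum to 13/36.
So P(the car behind door 1 | the host opened door 4) = (1/24) / (13/36) = 3/26.

3/26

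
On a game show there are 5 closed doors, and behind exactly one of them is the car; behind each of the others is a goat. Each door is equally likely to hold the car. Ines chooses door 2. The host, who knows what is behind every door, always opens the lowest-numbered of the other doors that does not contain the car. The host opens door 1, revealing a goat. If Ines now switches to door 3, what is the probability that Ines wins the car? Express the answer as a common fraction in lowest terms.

1/4

Apply Bayes' rule, conditioning on where the car actually is.
If it is behind door 1 (prior 1/5): the host opened door 1, so this case is ruled out; weight (1/5)·0 = 0.
If it is behind any of doors 2, 3, 4, and 5 (prior 1/5 each): door 1 is the lowest-numbered option available, probability 1; weight (1/5)·1 = 1/5 each.
The weights sum to 4/5.
So P(the car behind door 3 | the host opened door 1) = (1/5) / (4/5) = 1/4.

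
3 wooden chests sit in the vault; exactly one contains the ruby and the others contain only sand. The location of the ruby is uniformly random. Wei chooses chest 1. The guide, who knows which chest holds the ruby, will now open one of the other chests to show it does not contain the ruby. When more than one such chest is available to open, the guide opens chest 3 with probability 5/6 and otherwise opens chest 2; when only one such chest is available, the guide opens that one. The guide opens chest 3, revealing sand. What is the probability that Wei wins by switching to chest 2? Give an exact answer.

6/11

Condition on the true location of the ruby.
If it is in chest 1 (prior 1/3): chest 3 is available, opened with probability 5/6; weight (1/3)·(5/6) = 5/18.
If it is in chest 2 (prior 1/3): only chest 3 is available, probability 1; weight (1/3)·1 = 1/3.
If it is in chest 3 (prior 1/3): the guide opened chest 3, so this case is ruled out; weight (1/3)·0 = 0.
The weights sum to 11/18.
So P(the ruby in chest 2 | the guide opened chest 3) = (1/3) / (11/18) = 6/11.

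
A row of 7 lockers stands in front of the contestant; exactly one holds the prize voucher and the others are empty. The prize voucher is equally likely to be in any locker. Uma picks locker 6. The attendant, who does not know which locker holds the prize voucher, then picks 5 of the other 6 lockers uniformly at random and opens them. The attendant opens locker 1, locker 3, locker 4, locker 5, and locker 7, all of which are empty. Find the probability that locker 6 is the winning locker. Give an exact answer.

1/2

Because the attendant chose which lockers to open without knowing where the prize voucher is, the choice is independent of the prize location. Learning that none of the 5 opened lockers holds the prize voucher simply rules out those 5 locations and leaves the remaining 2 lockers still equally likely by symmetry.
So P(the prize voucher in locker 6) = 1/2.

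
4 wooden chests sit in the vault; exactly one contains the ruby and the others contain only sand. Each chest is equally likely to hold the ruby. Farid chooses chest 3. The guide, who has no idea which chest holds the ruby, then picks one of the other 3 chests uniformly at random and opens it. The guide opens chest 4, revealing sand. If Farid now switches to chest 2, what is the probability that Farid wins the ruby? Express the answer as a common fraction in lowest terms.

1/3

Condition on the true location of the ruby.
If it is in any of chests 1, 2, and 3 (prior 1/4 each): the guide picks chest 4 with probability 1/3 regardless, and it is not the prize; weight (1/4)·(1/3) = 1/12 each.
If it is in chest 4 (prior 1/4): the guide opened chest 4, so this case is ruled out; weight (1/4)·0 = 0.
The weights sum to 1/4.
So P(the ruby in chest 2 | the guide opened chest 4) = (1/12) / (1/4) = 1/3.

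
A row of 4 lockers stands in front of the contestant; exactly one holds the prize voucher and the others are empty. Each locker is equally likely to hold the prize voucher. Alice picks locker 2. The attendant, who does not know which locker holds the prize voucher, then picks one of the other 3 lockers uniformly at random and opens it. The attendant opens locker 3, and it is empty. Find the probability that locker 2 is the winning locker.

1/3

Apply Bayes' rule, conditioning on where the prize voucher actually is.
If it is in any of lockers 1, 2, and 4 (prior 1/4 each): the attendant picks locker 3 with probability 1/3 regardless, and it is not the prize; weight (1/4)·(1/3) = 1/12 each.
If it is in locker 3 (prior 1/4): the attendant opened locker 3, so this case is ruled out; weight (1/4)·0 = 0.
The weights sum to 1/4.
So P(the prize voucher in locker 2 | the attendant opened locker 3) = (1/12) / (1/4) = 1/3.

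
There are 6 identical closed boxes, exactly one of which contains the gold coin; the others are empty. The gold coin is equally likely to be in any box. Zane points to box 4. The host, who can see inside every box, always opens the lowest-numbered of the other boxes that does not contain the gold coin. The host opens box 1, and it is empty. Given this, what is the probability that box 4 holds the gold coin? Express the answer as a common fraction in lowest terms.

Apply Bayes' rule, conditioning on where the gold coin actually is.
If it is in box 1 (prior 1/6): the host opened box 1, so this case is ruled out; weight (1/6)·0 = 0.
If it is in any of boxes 2, 3, 4, 5, and 6 (prior 1/6 each): box 1 is the lowest-numbered option available, probability 1; weight (1/6)·1 = 1/6 each.
The weights sum to 5/6.
So P(the gold coin in box 4 | the host opened box 1) = (1/6) / (5/6) = 1/5.

1/5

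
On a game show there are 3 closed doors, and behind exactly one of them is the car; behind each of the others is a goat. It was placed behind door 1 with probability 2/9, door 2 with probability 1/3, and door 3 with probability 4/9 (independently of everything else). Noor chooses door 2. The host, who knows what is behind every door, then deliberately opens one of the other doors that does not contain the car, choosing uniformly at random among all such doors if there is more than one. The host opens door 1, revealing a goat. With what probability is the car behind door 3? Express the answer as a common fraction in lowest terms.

8/11

Consider each possible location of the car in turn.
If it is behind door 1 (prior 2/9): the host opened door 1, so this case is ruled out; weight (2/9)·0 = 0.
If it is behind door 2 (prior 1/3): the host has 2 equally likely choices, so probability 1/2; weight (1/3)·(1/2) = 1/6.
If it is behind door 3 (prior 4/9): the host has no choice, probability 1; weight (4/9)·1 = 4/9.
The weights sum to 11/18.
So P(the car behind door 3 | the host opened door 1) = (4/9) / (11/18) = 8/11.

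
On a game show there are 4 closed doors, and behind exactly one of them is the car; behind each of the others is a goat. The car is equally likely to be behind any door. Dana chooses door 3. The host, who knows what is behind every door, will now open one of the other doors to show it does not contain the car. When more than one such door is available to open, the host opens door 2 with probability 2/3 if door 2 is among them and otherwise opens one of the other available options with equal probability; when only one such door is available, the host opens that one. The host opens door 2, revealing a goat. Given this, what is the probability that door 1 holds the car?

1/3

Apply Bayes' rule, conditioning on where the car actually is.
If it is behind any of doors 1, 3, and 4 (prior 1/4 each): door 2 is available, opened with probability 2/3; weight (1/4)·(2/3) = 1/6 each.
If it is behind door 2 (prior 1/4): the host opened door 2, so this case is ruled out; weight (1/4)·0 = 0.
The weights sum to 1/2.
So P(the car behind door 1 | the host opened door 2) = (1/6) / (1/2) = 1/3.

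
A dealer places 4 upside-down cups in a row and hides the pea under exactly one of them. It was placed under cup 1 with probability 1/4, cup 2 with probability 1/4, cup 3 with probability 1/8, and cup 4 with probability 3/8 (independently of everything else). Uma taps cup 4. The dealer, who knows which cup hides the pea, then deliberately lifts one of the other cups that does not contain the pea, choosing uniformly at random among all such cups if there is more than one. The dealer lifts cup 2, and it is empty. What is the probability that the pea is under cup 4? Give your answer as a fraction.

2/5

Consider each possible location of the pea in turn.
If it is under cup 1 (prior 1/4): the dealer has 2 equally likely choices, so probability 1/2; weight (1/4)·(1/2) = 1/8.
If it is under cup 2 (prior 1/4): the dealer opened cup 2, so this case is ruled out; weight (1/4)·0 = 0.
If it is under cup 3 (prior 1/8): the dealer has 2 equally likely choices, so probability 1/2; weight (1/8)·(1/2) = 1/16.
If it is under cup 4 (prior 3/8): the dealer has 3 equally likely choices, so probability 1/3; weight (3/8)·(1/3) = 1/8.
The weights sum to 5/16.
So P(the pea under cup 4 | the dealer opened cup 2) = (1/8) / (5/16) = 2/5.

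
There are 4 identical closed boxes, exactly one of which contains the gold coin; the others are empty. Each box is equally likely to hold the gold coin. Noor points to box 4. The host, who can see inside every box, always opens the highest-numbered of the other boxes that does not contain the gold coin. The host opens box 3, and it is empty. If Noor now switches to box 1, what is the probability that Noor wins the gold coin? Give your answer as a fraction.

Apply Bayes' rule, conditioning on where the gold coin actually is.
If it is in any of boxes 1, 2, and 4 (prior 1/4 each): box 3 is the highest-numbered option available, probability 1; weight (1/4)·1 = 1/4 each.
If it is in box 3 (prior 1/4): the host opened box 3, so this case is ruled out; weight (1/4)·0 = 0.
The weights sum to 3/4.
So P(the gold coin in box 1 | the host opened box 3) = (1/4) / (3/4) = 1/3.

1/3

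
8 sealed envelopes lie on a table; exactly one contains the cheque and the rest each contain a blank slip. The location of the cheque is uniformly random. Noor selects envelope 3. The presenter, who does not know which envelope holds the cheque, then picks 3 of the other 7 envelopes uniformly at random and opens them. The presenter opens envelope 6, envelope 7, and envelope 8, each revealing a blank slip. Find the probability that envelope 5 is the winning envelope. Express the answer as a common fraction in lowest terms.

1/5

Consider each possible location of the cheque in turn.
If it is in any of envelopes 1, 2, 3, 4, and 5 (prior 1/8 each): the presenter picks exactly this set with probability 1/35 regardless, and none is the prize; weight (1/8)·(1/35) = 1/280 each.
If it is in any of envelopes 6, 7, and 8 (prior 1/8 each): that envelope was opened and seen not to hold the prize — ruled out; weight (1/8)·0 = 0 each.
The weights sum to 1/56.
So P(the cheque in envelope 5 | the presenter opened envelope 6, envelope 7, and envelope 8) = (1/280) / (1/56) = 1/5.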